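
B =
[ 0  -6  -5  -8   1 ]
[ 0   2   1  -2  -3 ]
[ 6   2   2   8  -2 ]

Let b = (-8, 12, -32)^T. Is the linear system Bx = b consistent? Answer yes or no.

Row reduce the augmented matrix [B | b].
Swap R1 ↔ R3
R3 ← R3 + (3)·R2: [0, 0, -2, -14, -8, 28]
The echelon form has 3 nonzero rows, and every pivot lies in the first 5 columns, so rank(B) = rank([B|b]) = 3.
The system is consistent.

yes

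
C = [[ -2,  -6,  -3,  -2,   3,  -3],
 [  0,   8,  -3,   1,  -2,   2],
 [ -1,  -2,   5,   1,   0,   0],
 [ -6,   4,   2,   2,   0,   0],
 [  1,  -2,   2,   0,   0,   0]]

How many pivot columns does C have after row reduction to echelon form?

Row reduce to echelon form.
R3 ← R3 − (1/2)·R1: [0, 1, 13/2, 2, -3/2, 3/2]
R4 ← R4 − (3)·R1: [0, 22, 11, 8, -9, 9]
R5 ← R5 + (1/2)·R1: [0, -5, 1/2, -1, 3/2, -3/2]
R3 ← R3 − (1/8)·R2: [0, 0, 55/8, 15/8, -5/4, 5/4]
R4 ← R4 − (11/4)·R2: [0, 0, 77/4, 21/4, -7/2, 7/2]
R5 ← R5 + (5/8)·R2: [0, 0, -11/8, -3/8, 1/4, -1/4]
R4 ← R4 − (14/5)·R3: [0, 0, 0, 0, 0, 0]
R5 ← R5 + (1/5)·R3: [0, 0, 0, 0, 0, 0]
Echelon form has 3 nonzero rows, so rank(C) = 3.
Each nonzero row contributes one pivot column: 3 pivot columns.

3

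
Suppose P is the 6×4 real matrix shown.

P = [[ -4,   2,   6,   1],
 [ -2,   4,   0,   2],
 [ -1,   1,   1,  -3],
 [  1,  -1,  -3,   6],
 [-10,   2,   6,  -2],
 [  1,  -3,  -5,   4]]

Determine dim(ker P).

0

Row reduce to echelon form.
R2 ← R2 − (1/2)·R1: [0, 3, -3, 3/2]
R3 ← R3 − (1/4)·R1: [0, 1/2, -1/2, -13/4]
R4 ← R4 + (1/4)·R1: [0, -1/2, -3/2, 25/4]
R5 ← R5 − (5/2)·R1: [0, -3, -9, -9/2]
R6 ← R6 + (1/4)·R1: [0, -5/2, -7/2, 17/4]
R3 ← R3 − (1/6)·R2: [0, 0, 0, -7/2]
R4 ← R4 + (1/6)·R2: [0, 0, -2, 13/2]
R5 ← R5 + R2: [0, 0, -12, -3]
R6 ← R6 + (5/6)·R2: [0, 0, -6, 11/2]
Swap R3 ↔ R4
R5 ← R5 − (6)·R3: [0, 0, 0, -42]
R6 ← R6 − (3)·R3: [0, 0, 0, -14]
R5 ← R5 − (12)·R4: [0, 0, 0, 0]
R6 ← R6 − (4)·R4: [0, 0, 0, 0]
4 nonzero rows, so rank(P) = 4.
P has 4 columns; by rank–nullity, nullity = 4 − 4 = 0.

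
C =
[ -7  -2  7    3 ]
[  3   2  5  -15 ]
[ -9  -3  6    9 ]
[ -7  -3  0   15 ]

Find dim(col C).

2

Row reduce to echelon form.
R2 ← R2 + (3/7)·R1: [0, 8/7, 8, -96/7]
R3 ← R3 − (9/7)·R1: [0, -3/7, -3, 36/7]
R4 ← R4 − R1: [0, -1, -7, 12]
R3 ← R3 + (3/8)·R2: [0, 0, 0, 0]
R4 ← R4 + (7/8)·R2: [0, 0, 0, 0]
Echelon form has 2 nonzero rows, so rank(C) = 2.
The column space has dimension equal to the rank: 2.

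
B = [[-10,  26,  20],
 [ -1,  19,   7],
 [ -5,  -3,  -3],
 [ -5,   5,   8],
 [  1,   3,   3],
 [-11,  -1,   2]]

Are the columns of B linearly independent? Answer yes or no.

yes

Row reduce B to echelon form.
R2 ← R2 − (1/10)·R1: [0, 82/5, 5]
R3 ← R3 − (1/2)·R1: [0, -16, -13]
R4 ← R4 − (1/2)·R1: [0, -8, -2]
R5 ← R5 + (1/10)·R1: [0, 28/5, 5]
R6 ← R6 − (11/10)·R1: [0, -148/5, -20]
R3 ← R3 + (40/41)·R2: [0, 0, -333/41]
R4 ← R4 + (20/41)·R2: [0, 0, 18/41]
R5 ← R5 − (14/41)·R2: [0, 0, 135/41]
R6 ← R6 + (74/41)·R2: [0, 0, -450/41]
R4 ← R4 + (2/37)·R3: [0, 0, 0]
R5 ← R5 + (15/37)·R3: [0, 0, 0]
R6 ← R6 − (50/37)·R3: [0, 0, 0]
3 pivots among 3 columns.
Every column is a pivot column, so the columns are linearly independent.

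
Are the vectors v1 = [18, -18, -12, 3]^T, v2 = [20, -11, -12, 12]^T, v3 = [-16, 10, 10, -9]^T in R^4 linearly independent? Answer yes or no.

yes

Form the matrix with these vectors as rows and row reduce.
R2 ← R2 − (10/9)·R1: [0, 9, 4/3, 26/3]
R3 ← R3 + (8/9)·R1: [0, -6, -2/3, -19/3]
R3 ← R3 + (2/3)·R2: [0, 0, 2/9, -5/9]
3 nonzero rows, so the 3 vectors span a space of dimension 3.
Since 3 = 3, the vectors are linearly independent.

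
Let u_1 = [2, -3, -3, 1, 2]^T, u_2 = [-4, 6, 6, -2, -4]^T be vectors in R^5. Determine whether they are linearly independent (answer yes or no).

Form the matrix with these vectors as rows and row reduce.
R2 ← R2 + (2)·R1: [0, 0, 0, 0, 0]
1 nonzero row, so the 2 vectors span a space of dimension 1.
Since 1 < 2, the vectors are linearly dependent.

no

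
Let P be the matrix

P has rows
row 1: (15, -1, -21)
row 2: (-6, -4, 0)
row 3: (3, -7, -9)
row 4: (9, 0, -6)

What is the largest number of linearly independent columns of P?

3

Row reduce to echelon form.
R2 ← R2 + (2/5)·R1: [0, -22/5, -42/5]
R3 ← R3 − (1/5)·R1: [0, -34/5, -24/5]
R4 ← R4 − (3/5)·R1: [0, 3/5, 33/5]
R3 ← R3 − (17/11)·R2: [0, 0, 90/11]
R4 ← R4 + (3/22)·R2: [0, 0, 60/11]
R4 ← R4 − (2/3)·R3: [0, 0, 0]
Echelon form has 3 nonzero rows, so rank(P) = 3.
The rank gives the maximum number of linearly independent columns: 3.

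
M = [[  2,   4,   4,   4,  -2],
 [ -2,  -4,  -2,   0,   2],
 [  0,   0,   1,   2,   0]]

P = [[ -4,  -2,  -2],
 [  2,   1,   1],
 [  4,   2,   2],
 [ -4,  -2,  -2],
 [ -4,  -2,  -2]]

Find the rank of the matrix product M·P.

1

First compute MP:
[[  8,   4,   4],
 [-16,  -8,  -8],
 [ -4,  -2,  -2]]
Now row reduce the product.
R2 ← R2 + (2)·R1: [0, 0, 0]
R3 ← R3 + (1/2)·R1: [0, 0, 0]
1 nonzero row, so rank(MP) = 1.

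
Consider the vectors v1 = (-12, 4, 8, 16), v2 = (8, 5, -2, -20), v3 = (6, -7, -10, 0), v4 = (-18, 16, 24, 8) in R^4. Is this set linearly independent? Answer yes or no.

no

Form the matrix with these vectors as rows and row reduce.
R2 ← R2 + (2/3)·R1: [0, 23/3, 10/3, -28/3]
R3 ← R3 + (1/2)·R1: [0, -5, -6, 8]
R4 ← R4 − (3/2)·R1: [0, 10, 12, -16]
R3 ← R3 + (15/23)·R2: [0, 0, -88/23, 44/23]
R4 ← R4 − (30/23)·R2: [0, 0, 176/23, -88/23]
R4 ← R4 + (2)·R3: [0, 0, 0, 0]
3 nonzero rows, so the 4 vectors span a space of dimension 3.
Since 3 < 4, the vectors are linearly dependent.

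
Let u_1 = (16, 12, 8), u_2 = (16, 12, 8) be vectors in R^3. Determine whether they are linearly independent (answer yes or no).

Form the matrix with these vectors as rows and row reduce.
R2 ← R2 − R1: [0, 0, 0]
1 nonzero row, so the 2 vectors span a space of dimension 1.
Since 1 < 2, the vectors are linearly dependent.

no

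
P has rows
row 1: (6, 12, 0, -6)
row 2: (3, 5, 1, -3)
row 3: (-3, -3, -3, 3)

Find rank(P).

2

Row reduce to echelon form.
R2 ← R2 − (1/2)·R1: [0, -1, 1, 0]
R3 ← R3 + (1/2)·R1: [0, 3, -3, 0]
R3 ← R3 + (3)·R2: [0, 0, 0, 0]
Echelon form has 2 nonzero rows, so rank(P) = 2.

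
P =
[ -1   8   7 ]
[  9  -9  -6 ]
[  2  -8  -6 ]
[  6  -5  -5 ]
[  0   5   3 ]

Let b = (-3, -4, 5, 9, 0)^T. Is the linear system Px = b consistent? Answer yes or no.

no

Row reduce the augmented matrix [P | b].
R2 ← R2 + (9)·R1: [0, 63, 57, -31]
R3 ← R3 + (2)·R1: [0, 8, 8, -1]
R4 ← R4 + (6)·R1: [0, 43, 37, -9]
R3 ← R3 − (8/63)·R2: [0, 0, 16/21, 185/63]
R4 ← R4 − (43/63)·R2: [0, 0, -40/21, 766/63]
R5 ← R5 − (5/63)·R2: [0, 0, -32/21, 155/63]
R4 ← R4 + (5/2)·R3: [0, 0, 0, 39/2]
R5 ← R5 + (2)·R3: [0, 0, 0, 25/3]
R5 ← R5 − (50/117)·R4: [0, 0, 0, 0]
The echelon form has 4 nonzero rows; the last pivot sits in the augmented column, so rank(P) = 3 but rank([P|b]) = 4.
Since the ranks differ, the system is inconsistent.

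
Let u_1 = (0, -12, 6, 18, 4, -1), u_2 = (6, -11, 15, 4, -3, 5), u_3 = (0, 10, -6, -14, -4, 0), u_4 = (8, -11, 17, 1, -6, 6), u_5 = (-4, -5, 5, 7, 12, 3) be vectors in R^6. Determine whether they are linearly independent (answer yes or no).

Form the matrix with these vectors as rows and row reduce.
Swap R1 ↔ R2
R4 ← R4 − (4/3)·R1: [0, 11/3, -3, -13/3, -2, -2/3]
R5 ← R5 + (2/3)·R1: [0, -37/3, 15, 29/3, 10, 19/3]
R3 ← R3 + (5/6)·R2: [0, 0, -1, 1, -2/3, -5/6]
R4 ← R4 + (11/36)·R2: [0, 0, -7/6, 7/6, -7/9, -35/36]
R5 ← R5 − (37/36)·R2: [0, 0, 53/6, -53/6, 53/9, 265/36]
R4 ← R4 − (7/6)·R3: [0, 0, 0, 0, 0, 0]
R5 ← R5 + (53/6)·R3: [0, 0, 0, 0, 0, 0]
3 nonzero rows, so the 5 vectors span a space of dimension 3.
Since 3 < 5, the vectors are linearly dependent.

no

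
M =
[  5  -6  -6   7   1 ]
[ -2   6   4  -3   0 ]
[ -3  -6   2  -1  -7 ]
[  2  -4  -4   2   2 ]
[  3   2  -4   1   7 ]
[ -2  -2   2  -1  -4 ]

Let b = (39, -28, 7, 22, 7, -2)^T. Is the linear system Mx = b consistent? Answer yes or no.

Row reduce the augmented matrix [M | b].
R2 ← R2 + (2/5)·R1: [0, 18/5, 8/5, -1/5, 2/5, -62/5]
R3 ← R3 + (3/5)·R1: [0, -48/5, -8/5, 16/5, -32/5, 152/5]
R4 ← R4 − (2/5)·R1: [0, -8/5, -8/5, -4/5, 8/5, 32/5]
R5 ← R5 − (3/5)·R1: [0, 28/5, -2/5, -16/5, 32/5, -82/5]
R6 ← R6 + (2/5)·R1: [0, -22/5, -2/5, 9/5, -18/5, 68/5]
R3 ← R3 + (8/3)·R2: [0, 0, 8/3, 8/3, -16/3, -8/3]
R4 ← R4 + (4/9)·R2: [0, 0, -8/9, -8/9, 16/9, 8/9]
R5 ← R5 − (14/9)·R2: [0, 0, -26/9, -26/9, 52/9, 26/9]
R6 ← R6 + (11/9)·R2: [0, 0, 14/9, 14/9, -28/9, -14/9]
R4 ← R4 + (1/3)·R3: [0, 0, 0, 0, 0, 0]
R5 ← R5 + (13/12)·R3: [0, 0, 0, 0, 0, 0]
R6 ← R6 − (7/12)·R3: [0, 0, 0, 0, 0, 0]
The echelon form has 3 nonzero rows, and every pivot lies in the first 5 columns, so rank(M) = rank([M|b]) = 3.
The system is consistent.

yes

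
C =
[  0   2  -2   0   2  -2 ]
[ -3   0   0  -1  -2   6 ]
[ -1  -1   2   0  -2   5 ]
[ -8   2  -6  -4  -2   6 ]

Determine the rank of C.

Row reduce to echelon form.
Swap R1 ↔ R2
R3 ← R3 − (1/3)·R1: [0, -1, 2, 1/3, -4/3, 3]
R4 ← R4 − (8/3)·R1: [0, 2, -6, -4/3, 10/3, -10]
R3 ← R3 + (1/2)·R2: [0, 0, 1, 1/3, -1/3, 2]
R4 ← R4 − R2: [0, 0, -4, -4/3, 4/3, -8]
R4 ← R4 + (4)·R3: [0, 0, 0, 0, 0, 0]
Echelon form has 3 nonzero rows, so rank(C) = 3.

3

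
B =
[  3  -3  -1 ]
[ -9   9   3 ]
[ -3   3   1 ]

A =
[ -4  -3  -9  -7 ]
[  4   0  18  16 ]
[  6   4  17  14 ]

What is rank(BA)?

First compute BA:
[[-30, -13, -98, -83],
 [ 90,  39, 294, 249],
 [ 30,  13,  98,  83]]
Now row reduce the product.
R2 ← R2 + (3)·R1: [0, 0, 0, 0]
R3 ← R3 + R1: [0, 0, 0, 0]
1 nonzero row, so rank(BA) = 1.

1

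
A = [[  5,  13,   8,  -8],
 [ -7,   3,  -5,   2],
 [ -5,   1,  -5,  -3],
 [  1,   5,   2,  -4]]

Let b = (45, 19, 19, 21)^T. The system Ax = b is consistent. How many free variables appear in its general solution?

Row reduce the augmented matrix [A | b].
R2 ← R2 + (7/5)·R1: [0, 106/5, 31/5, -46/5, 82]
R3 ← R3 + R1: [0, 14, 3, -11, 64]
R4 ← R4 − (1/5)·R1: [0, 12/5, 2/5, -12/5, 12]
R3 ← R3 − (35/53)·R2: [0, 0, -58/53, -261/53, 522/53]
R4 ← R4 − (6/53)·R2: [0, 0, -16/53, -72/53, 144/53]
R4 ← R4 − (8/29)·R3: [0, 0, 0, 0, 0]
The echelon form has 3 nonzero rows, and every pivot lies in the first 4 columns, so rank(A) = rank([A|b]) = 3.
The system is consistent.
Free variables = (unknowns) − (rank) = 4 − 3 = 1.

1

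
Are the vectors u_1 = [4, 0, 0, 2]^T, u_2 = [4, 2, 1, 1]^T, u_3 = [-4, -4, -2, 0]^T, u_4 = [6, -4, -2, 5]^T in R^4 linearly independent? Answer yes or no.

no

Form the matrix with these vectors as rows and row reduce.
R2 ← R2 − R1: [0, 2, 1, -1]
R3 ← R3 + R1: [0, -4, -2, 2]
R4 ← R4 − (3/2)·R1: [0, -4, -2, 2]
R3 ← R3 + (2)·R2: [0, 0, 0, 0]
R4 ← R4 + (2)·R2: [0, 0, 0, 0]
2 nonzero rows, so the 4 vectors span a space of dimension 2.
Since 2 < 4, the vectors are linearly dependent.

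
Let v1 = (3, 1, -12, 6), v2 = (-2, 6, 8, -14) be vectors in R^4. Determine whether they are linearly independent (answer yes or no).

yes

Form the matrix with these vectors as rows and row reduce.
R2 ← R2 + (2/3)·R1: [0, 20/3, 0, -10]
2 nonzero rows, so the 2 vectors span a space of dimension 2.
Since 2 = 2, the vectors are linearly independent.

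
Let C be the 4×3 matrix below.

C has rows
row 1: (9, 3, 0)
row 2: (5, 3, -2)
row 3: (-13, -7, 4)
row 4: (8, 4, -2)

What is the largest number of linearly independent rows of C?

Row reduce to echelon form.
R2 ← R2 − (5/9)·R1: [0, 4/3, -2]
R3 ← R3 + (13/9)·R1: [0, -8/3, 4]
R4 ← R4 − (8/9)·R1: [0, 4/3, -2]
R3 ← R3 + (2)·R2: [0, 0, 0]
R4 ← R4 − R2: [0, 0, 0]
Echelon form has 2 nonzero rows, so rank(C) = 2.
The rank gives the maximum number of linearly independent rows: 2.

2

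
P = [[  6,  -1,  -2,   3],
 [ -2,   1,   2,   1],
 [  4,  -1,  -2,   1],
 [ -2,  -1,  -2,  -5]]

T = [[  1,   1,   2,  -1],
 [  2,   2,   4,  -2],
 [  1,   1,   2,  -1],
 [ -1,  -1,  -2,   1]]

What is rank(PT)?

First compute PT:
[[ -1,  -1,  -2,   1],
 [  1,   1,   2,  -1],
 [ -1,  -1,  -2,   1],
 [ -1,  -1,  -2,   1]]
Now row reduce the product.
R2 ← R2 + R1: [0, 0, 0, 0]
R3 ← R3 − R1: [0, 0, 0, 0]
R4 ← R4 − R1: [0, 0, 0, 0]
1 nonzero row, so rank(PT) = 1.

1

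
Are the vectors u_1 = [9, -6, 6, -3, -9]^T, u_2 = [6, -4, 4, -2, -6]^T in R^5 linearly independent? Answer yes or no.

no

Form the matrix with these vectors as rows and row reduce.
R2 ← R2 − (2/3)·R1: [0, 0, 0, 0, 0]
1 nonzero row, so the 2 vectors span a space of dimension 1.
Since 1 < 2, the vectors are linearly dependent.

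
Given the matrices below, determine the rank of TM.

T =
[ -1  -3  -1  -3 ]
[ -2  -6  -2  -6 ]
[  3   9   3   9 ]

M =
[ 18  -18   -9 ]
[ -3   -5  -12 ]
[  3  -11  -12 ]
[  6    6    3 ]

First compute TM:
[[-30,  26,  48],
 [-60,  52,  96],
 [ 90, -78, -144]]
Now row reduce the product.
R2 ← R2 − (2)·R1: [0, 0, 0]
R3 ← R3 + (3)·R1: [0, 0, 0]
1 nonzero row, so rank(TM) = 1.

1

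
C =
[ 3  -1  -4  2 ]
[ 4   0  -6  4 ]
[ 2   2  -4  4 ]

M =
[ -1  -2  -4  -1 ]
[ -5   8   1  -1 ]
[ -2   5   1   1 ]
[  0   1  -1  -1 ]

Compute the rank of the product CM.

First compute CM:
[[ 10, -32, -19,  -8],
 [  8, -34, -26, -14],
 [ -4,  -4, -14, -12]]
Now row reduce the product.
R2 ← R2 − (4/5)·R1: [0, -42/5, -54/5, -38/5]
R3 ← R3 + (2/5)·R1: [0, -84/5, -108/5, -76/5]
R3 ← R3 − (2)·R2: [0, 0, 0, 0]
2 nonzero rows, so rank(CM) = 2.

2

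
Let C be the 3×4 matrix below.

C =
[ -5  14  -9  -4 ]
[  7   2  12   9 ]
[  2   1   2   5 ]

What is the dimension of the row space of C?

Row reduce to echelon form.
R2 ← R2 + (7/5)·R1: [0, 108/5, -3/5, 17/5]
R3 ← R3 + (2/5)·R1: [0, 33/5, -8/5, 17/5]
R3 ← R3 − (11/36)·R2: [0, 0, -17/12, 85/36]
Echelon form has 3 nonzero rows, so rank(C) = 3.
The row space has dimension equal to the rank: 3.

3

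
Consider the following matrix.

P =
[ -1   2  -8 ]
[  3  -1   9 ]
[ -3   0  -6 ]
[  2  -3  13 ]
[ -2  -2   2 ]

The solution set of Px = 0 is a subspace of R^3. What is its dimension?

1

Row reduce to echelon form.
R2 ← R2 + (3)·R1: [0, 5, -15]
R3 ← R3 − (3)·R1: [0, -6, 18]
R4 ← R4 + (2)·R1: [0, 1, -3]
R5 ← R5 − (2)·R1: [0, -6, 18]
R3 ← R3 + (6/5)·R2: [0, 0, 0]
R4 ← R4 − (1/5)·R2: [0, 0, 0]
R5 ← R5 + (6/5)·R2: [0, 0, 0]
2 nonzero rows, so rank(P) = 2.
P has 3 columns; by rank–nullity, nullity = 3 − 2 = 1.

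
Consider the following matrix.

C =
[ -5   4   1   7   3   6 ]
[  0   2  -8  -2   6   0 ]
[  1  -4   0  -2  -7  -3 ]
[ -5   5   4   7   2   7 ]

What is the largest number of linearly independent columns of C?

Row reduce to echelon form.
R3 ← R3 + (1/5)·R1: [0, -16/5, 1/5, -3/5, -32/5, -9/5]
R4 ← R4 − R1: [0, 1, 3, 0, -1, 1]
R3 ← R3 + (8/5)·R2: [0, 0, -63/5, -19/5, 16/5, -9/5]
R4 ← R4 − (1/2)·R2: [0, 0, 7, 1, -4, 1]
R4 ← R4 + (5/9)·R3: [0, 0, 0, -10/9, -20/9, 0]
Echelon form has 4 nonzero rows, so rank(C) = 4.
The rank gives the maximum number of linearly independent columns: 4.

4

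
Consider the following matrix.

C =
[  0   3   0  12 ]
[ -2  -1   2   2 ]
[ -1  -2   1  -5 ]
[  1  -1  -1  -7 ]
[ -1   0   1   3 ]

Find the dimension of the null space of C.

Row reduce to echelon form.
Swap R1 ↔ R2
R3 ← R3 − (1/2)·R1: [0, -3/2, 0, -6]
R4 ← R4 + (1/2)·R1: [0, -3/2, 0, -6]
R5 ← R5 − (1/2)·R1: [0, 1/2, 0, 2]
R3 ← R3 + (1/2)·R2: [0, 0, 0, 0]
R4 ← R4 + (1/2)·R2: [0, 0, 0, 0]
R5 ← R5 − (1/6)·R2: [0, 0, 0, 0]
2 nonzero rows, so rank(C) = 2.
C has 4 columns; by rank–nullity, nullity = 4 − 2 = 2.

2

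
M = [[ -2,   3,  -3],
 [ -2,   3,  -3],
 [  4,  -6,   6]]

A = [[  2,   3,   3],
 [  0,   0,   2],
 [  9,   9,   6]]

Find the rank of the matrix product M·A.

1

First compute MA:
[[-31, -33, -18],
 [-31, -33, -18],
 [ 62,  66,  36]]
Now row reduce the product.
R2 ← R2 − R1: [0, 0, 0]
R3 ← R3 + (2)·R1: [0, 0, 0]
1 nonzero row, so rank(MA) = 1.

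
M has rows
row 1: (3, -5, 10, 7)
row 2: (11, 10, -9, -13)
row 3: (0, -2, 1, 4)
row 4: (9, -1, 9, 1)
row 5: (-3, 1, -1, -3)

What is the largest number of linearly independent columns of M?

Row reduce to echelon form.
R2 ← R2 − (11/3)·R1: [0, 85/3, -137/3, -116/3]
R4 ← R4 − (3)·R1: [0, 14, -21, -20]
R5 ← R5 + R1: [0, -4, 9, 4]
R3 ← R3 + (6/85)·R2: [0, 0, -189/85, 108/85]
R4 ← R4 − (42/85)·R2: [0, 0, 133/85, -76/85]
R5 ← R5 + (12/85)·R2: [0, 0, 217/85, -124/85]
R4 ← R4 + (19/27)·R3: [0, 0, 0, 0]
R5 ← R5 + (31/27)·R3: [0, 0, 0, 0]
Echelon form has 3 nonzero rows, so rank(M) = 3.
The rank gives the maximum number of linearly independent columns: 3.

3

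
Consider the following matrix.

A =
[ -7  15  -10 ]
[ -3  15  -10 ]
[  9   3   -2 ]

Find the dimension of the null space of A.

1

Row reduce to echelon form.
R2 ← R2 − (3/7)·R1: [0, 60/7, -40/7]
R3 ← R3 + (9/7)·R1: [0, 156/7, -104/7]
R3 ← R3 − (13/5)·R2: [0, 0, 0]
2 nonzero rows, so rank(A) = 2.
A has 3 columns; by rank–nullity, nullity = 3 − 2 = 1.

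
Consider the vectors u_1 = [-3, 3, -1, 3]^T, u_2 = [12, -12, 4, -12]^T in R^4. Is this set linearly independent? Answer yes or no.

no

Form the matrix with these vectors as rows and row reduce.
R2 ← R2 + (4)·R1: [0, 0, 0, 0]
1 nonzero row, so the 2 vectors span a space of dimension 1.
Since 1 < 2, the vectors are linearly dependent.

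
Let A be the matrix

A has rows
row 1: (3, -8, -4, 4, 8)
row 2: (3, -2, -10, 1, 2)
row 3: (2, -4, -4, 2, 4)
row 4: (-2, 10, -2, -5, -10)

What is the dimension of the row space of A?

2

Row reduce to echelon form.
R2 ← R2 − R1: [0, 6, -6, -3, -6]
R3 ← R3 − (2/3)·R1: [0, 4/3, -4/3, -2/3, -4/3]
R4 ← R4 + (2/3)·R1: [0, 14/3, -14/3, -7/3, -14/3]
R3 ← R3 − (2/9)·R2: [0, 0, 0, 0, 0]
R4 ← R4 − (7/9)·R2: [0, 0, 0, 0, 0]
Echelon form has 2 nonzero rows, so rank(A) = 2.
The row space has dimension equal to the rank: 2.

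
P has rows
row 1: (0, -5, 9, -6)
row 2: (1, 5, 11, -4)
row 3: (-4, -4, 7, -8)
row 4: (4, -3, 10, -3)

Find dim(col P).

Row reduce to echelon form.
Swap R1 ↔ R2
R3 ← R3 + (4)·R1: [0, 16, 51, -24]
R4 ← R4 − (4)·R1: [0, -23, -34, 13]
R3 ← R3 + (16/5)·R2: [0, 0, 399/5, -216/5]
R4 ← R4 − (23/5)·R2: [0, 0, -377/5, 203/5]
R4 ← R4 + (377/399)·R3: [0, 0, 0, -29/133]
Echelon form has 4 nonzero rows, so rank(P) = 4.
The column space has dimension equal to the rank: 4.

4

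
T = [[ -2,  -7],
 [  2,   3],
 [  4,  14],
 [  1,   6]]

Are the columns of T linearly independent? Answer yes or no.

yes

Row reduce T to echelon form.
R2 ← R2 + R1: [0, -4]
R3 ← R3 + (2)·R1: [0, 0]
R4 ← R4 + (1/2)·R1: [0, 5/2]
R4 ← R4 + (5/8)·R2: [0, 0]
2 pivots among 2 columns.
Every column is a pivot column, so the columns are linearly independent.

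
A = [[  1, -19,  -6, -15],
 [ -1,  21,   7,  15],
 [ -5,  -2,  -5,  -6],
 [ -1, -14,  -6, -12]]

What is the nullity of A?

1

Row reduce to echelon form.
R2 ← R2 + R1: [0, 2, 1, 0]
R3 ← R3 + (5)·R1: [0, -97, -35, -81]
R4 ← R4 + R1: [0, -33, -12, -27]
R3 ← R3 + (97/2)·R2: [0, 0, 27/2, -81]
R4 ← R4 + (33/2)·R2: [0, 0, 9/2, -27]
R4 ← R4 − (1/3)·R3: [0, 0, 0, 0]
3 nonzero rows, so rank(A) = 3.
A has 4 columns; by rank–nullity, nullity = 4 − 3 = 1.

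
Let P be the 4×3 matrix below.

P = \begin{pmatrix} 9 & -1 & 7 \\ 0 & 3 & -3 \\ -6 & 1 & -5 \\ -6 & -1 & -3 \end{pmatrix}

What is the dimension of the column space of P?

2

Row reduce to echelon form.
R3 ← R3 + (2/3)·R1: [0, 1/3, -1/3]
R4 ← R4 + (2/3)·R1: [0, -5/3, 5/3]
R3 ← R3 − (1/9)·R2: [0, 0, 0]
R4 ← R4 + (5/9)·R2: [0, 0, 0]
Echelon form has 2 nonzero rows, so rank(P) = 2.
The column space has dimension equal to the rank: 2.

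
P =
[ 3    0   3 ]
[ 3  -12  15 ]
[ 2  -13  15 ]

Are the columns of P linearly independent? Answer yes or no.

no

Row reduce P to echelon form.
R2 ← R2 − R1: [0, -12, 12]
R3 ← R3 − (2/3)·R1: [0, -13, 13]
R3 ← R3 − (13/12)·R2: [0, 0, 0]
2 pivots among 3 columns.
Only 2 < 3 pivot columns, so the columns are linearly dependent.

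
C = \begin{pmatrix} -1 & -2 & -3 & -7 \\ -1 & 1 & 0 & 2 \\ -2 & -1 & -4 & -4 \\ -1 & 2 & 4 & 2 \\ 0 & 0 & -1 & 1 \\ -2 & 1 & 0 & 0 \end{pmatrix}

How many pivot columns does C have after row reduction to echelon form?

3

Row reduce to echelon form.
R2 ← R2 − R1: [0, 3, 3, 9]
R3 ← R3 − (2)·R1: [0, 3, 2, 10]
R4 ← R4 − R1: [0, 4, 7, 9]
R6 ← R6 − (2)·R1: [0, 5, 6, 14]
R3 ← R3 − R2: [0, 0, -1, 1]
R4 ← R4 − (4/3)·R2: [0, 0, 3, -3]
R6 ← R6 − (5/3)·R2: [0, 0, 1, -1]
R4 ← R4 + (3)·R3: [0, 0, 0, 0]
R5 ← R5 − R3: [0, 0, 0, 0]
R6 ← R6 + R3: [0, 0, 0, 0]
Echelon form has 3 nonzero rows, so rank(C) = 3.
Each nonzero row contributes one pivot column: 3 pivot columns.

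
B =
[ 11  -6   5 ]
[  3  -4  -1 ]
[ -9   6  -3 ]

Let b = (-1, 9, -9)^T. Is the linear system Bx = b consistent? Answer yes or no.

no

Row reduce the augmented matrix [B | b].
R2 ← R2 − (3/11)·R1: [0, -26/11, -26/11, 102/11]
R3 ← R3 + (9/11)·R1: [0, 12/11, 12/11, -108/11]
R3 ← R3 + (6/13)·R2: [0, 0, 0, -72/13]
The echelon form has 3 nonzero rows; the last pivot sits in the augmented column, so rank(B) = 2 but rank([B|b]) = 3.
Since the ranks differ, the system is inconsistent.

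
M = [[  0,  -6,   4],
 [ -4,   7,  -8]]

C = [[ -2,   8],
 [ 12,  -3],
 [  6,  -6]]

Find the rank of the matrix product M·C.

First compute MC:
[[-48,  -6],
 [ 44,  -5]]
Now row reduce the product.
R2 ← R2 + (11/12)·R1: [0, -21/2]
2 nonzero rows, so rank(MC) = 2.

2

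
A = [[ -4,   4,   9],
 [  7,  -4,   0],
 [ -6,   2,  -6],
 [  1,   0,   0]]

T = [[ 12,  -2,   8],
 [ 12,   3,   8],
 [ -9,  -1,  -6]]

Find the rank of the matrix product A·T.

First compute AT:
[[-81,  11, -54],
 [ 36, -26,  24],
 [  6,  24,   4],
 [ 12,  -2,   8]]
Now row reduce the product.
R2 ← R2 + (4/9)·R1: [0, -190/9, 0]
R3 ← R3 + (2/27)·R1: [0, 670/27, 0]
R4 ← R4 + (4/27)·R1: [0, -10/27, 0]
R3 ← R3 + (67/57)·R2: [0, 0, 0]
R4 ← R4 − (1/57)·R2: [0, 0, 0]
2 nonzero rows, so rank(AT) = 2.

2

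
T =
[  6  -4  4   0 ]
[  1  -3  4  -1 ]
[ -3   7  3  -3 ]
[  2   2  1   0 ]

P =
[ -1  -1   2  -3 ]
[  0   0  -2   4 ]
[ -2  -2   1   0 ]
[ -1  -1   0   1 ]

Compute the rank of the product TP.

2

First compute TP:
[[-14, -14,  24, -34],
 [ -8,  -8,  12, -16],
 [  0,   0, -17,  34],
 [ -4,  -4,   1,   2]]
Now row reduce the product.
R2 ← R2 − (4/7)·R1: [0, 0, -12/7, 24/7]
R4 ← R4 − (2/7)·R1: [0, 0, -41/7, 82/7]
R3 ← R3 − (119/12)·R2: [0, 0, 0, 0]
R4 ← R4 − (41/12)·R2: [0, 0, 0, 0]
2 nonzero rows, so rank(TP) = 2.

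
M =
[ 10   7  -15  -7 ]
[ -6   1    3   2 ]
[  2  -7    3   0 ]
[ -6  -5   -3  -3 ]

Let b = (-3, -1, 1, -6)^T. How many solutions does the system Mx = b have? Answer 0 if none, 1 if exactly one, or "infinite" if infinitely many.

0

Row reduce the augmented matrix [M | b].
R2 ← R2 + (3/5)·R1: [0, 26/5, -6, -11/5, -14/5]
R3 ← R3 − (1/5)·R1: [0, -42/5, 6, 7/5, 8/5]
R4 ← R4 + (3/5)·R1: [0, -4/5, -12, -36/5, -39/5]
R3 ← R3 + (21/13)·R2: [0, 0, -48/13, -28/13, -38/13]
R4 ← R4 + (2/13)·R2: [0, 0, -168/13, -98/13, -107/13]
R4 ← R4 − (7/2)·R3: [0, 0, 0, 0, 2]
The echelon form has 4 nonzero rows; the last pivot sits in the augmented column, so rank(M) = 3 but rank([M|b]) = 4.
Since the ranks differ, the system is inconsistent.
It has no solutions.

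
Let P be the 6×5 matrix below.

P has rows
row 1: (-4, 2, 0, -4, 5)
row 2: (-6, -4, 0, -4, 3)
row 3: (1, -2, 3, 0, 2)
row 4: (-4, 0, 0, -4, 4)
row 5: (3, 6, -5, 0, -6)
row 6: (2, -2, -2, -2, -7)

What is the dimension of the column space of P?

Row reduce to echelon form.
R2 ← R2 − (3/2)·R1: [0, -7, 0, 2, -9/2]
R3 ← R3 + (1/4)·R1: [0, -3/2, 3, -1, 13/4]
R4 ← R4 − R1: [0, -2, 0, 0, -1]
R5 ← R5 + (3/4)·R1: [0, 15/2, -5, -3, -9/4]
R6 ← R6 + (1/2)·R1: [0, -1, -2, -4, -9/2]
R3 ← R3 − (3/14)·R2: [0, 0, 3, -10/7, 59/14]
R4 ← R4 − (2/7)·R2: [0, 0, 0, -4/7, 2/7]
R5 ← R5 + (15/14)·R2: [0, 0, -5, -6/7, -99/14]
R6 ← R6 − (1/7)·R2: [0, 0, -2, -30/7, -27/7]
R5 ← R5 + (5/3)·R3: [0, 0, 0, -68/21, -1/21]
R6 ← R6 + (2/3)·R3: [0, 0, 0, -110/21, -22/21]
R5 ← R5 − (17/3)·R4: [0, 0, 0, 0, -5/3]
R6 ← R6 − (55/6)·R4: [0, 0, 0, 0, -11/3]
R6 ← R6 − (11/5)·R5: [0, 0, 0, 0, 0]
Echelon form has 5 nonzero rows, so rank(P) = 5.
The column space has dimension equal to the rank: 5.

5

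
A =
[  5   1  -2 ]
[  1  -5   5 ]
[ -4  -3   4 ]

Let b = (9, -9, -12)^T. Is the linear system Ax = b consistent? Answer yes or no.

Row reduce the augmented matrix [A | b].
R2 ← R2 − (1/5)·R1: [0, -26/5, 27/5, -54/5]
R3 ← R3 + (4/5)·R1: [0, -11/5, 12/5, -24/5]
R3 ← R3 − (11/26)·R2: [0, 0, 3/26, -3/13]
The echelon form has 3 nonzero rows, and every pivot lies in the first 3 columns, so rank(A) = rank([A|b]) = 3.
The system is consistent.

yes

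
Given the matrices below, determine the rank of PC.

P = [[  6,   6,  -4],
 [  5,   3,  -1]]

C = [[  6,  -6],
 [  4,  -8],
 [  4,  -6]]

2

First compute PC:
[[ 44, -60],
 [ 38, -48]]
Now row reduce the product.
R2 ← R2 − (19/22)·R1: [0, 42/11]
2 nonzero rows, so rank(PC) = 2.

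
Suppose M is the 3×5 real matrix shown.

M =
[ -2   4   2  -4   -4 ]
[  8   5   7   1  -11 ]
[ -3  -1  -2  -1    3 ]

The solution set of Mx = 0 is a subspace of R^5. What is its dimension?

Row reduce to echelon form.
R2 ← R2 + (4)·R1: [0, 21, 15, -15, -27]
R3 ← R3 − (3/2)·R1: [0, -7, -5, 5, 9]
R3 ← R3 + (1/3)·R2: [0, 0, 0, 0, 0]
2 nonzero rows, so rank(M) = 2.
M has 5 columns; by rank–nullity, nullity = 5 − 2 = 3.

3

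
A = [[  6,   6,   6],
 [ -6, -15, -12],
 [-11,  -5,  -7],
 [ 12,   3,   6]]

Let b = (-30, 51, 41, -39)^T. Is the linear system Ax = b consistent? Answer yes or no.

yes

Row reduce the augmented matrix [A | b].
R2 ← R2 + R1: [0, -9, -6, 21]
R3 ← R3 + (11/6)·R1: [0, 6, 4, -14]
R4 ← R4 − (2)·R1: [0, -9, -6, 21]
R3 ← R3 + (2/3)·R2: [0, 0, 0, 0]
R4 ← R4 − R2: [0, 0, 0, 0]
The echelon form has 2 nonzero rows, and every pivot lies in the first 3 columns, so rank(A) = rank([A|b]) = 2.
The system is consistent.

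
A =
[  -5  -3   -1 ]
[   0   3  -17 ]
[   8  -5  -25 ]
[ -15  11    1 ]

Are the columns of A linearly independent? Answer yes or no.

yes

Row reduce A to echelon form.
R3 ← R3 + (8/5)·R1: [0, -49/5, -133/5]
R4 ← R4 − (3)·R1: [0, 20, 4]
R3 ← R3 + (49/15)·R2: [0, 0, -1232/15]
R4 ← R4 − (20/3)·R2: [0, 0, 352/3]
R4 ← R4 + (10/7)·R3: [0, 0, 0]
3 pivots among 3 columns.
Every column is a pivot column, so the columns are linearly independent.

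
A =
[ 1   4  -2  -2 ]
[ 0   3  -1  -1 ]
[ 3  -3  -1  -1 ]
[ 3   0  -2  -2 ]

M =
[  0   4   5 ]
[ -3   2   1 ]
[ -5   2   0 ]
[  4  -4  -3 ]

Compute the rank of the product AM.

2

First compute AM:
[[-10,  16,  15],
 [ -8,   8,   6],
 [ 10,   8,  15],
 [  2,  16,  21]]
Now row reduce the product.
R2 ← R2 − (4/5)·R1: [0, -24/5, -6]
R3 ← R3 + R1: [0, 24, 30]
R4 ← R4 + (1/5)·R1: [0, 96/5, 24]
R3 ← R3 + (5)·R2: [0, 0, 0]
R4 ← R4 + (4)·R2: [0, 0, 0]
2 nonzero rows, so rank(AM) = 2.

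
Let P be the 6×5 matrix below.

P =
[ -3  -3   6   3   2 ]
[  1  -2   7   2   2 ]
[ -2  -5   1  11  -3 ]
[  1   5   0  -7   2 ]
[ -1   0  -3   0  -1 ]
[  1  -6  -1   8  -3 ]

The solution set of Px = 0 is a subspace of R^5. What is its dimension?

Row reduce to echelon form.
R2 ← R2 + (1/3)·R1: [0, -3, 9, 3, 8/3]
R3 ← R3 − (2/3)·R1: [0, -3, -3, 9, -13/3]
R4 ← R4 + (1/3)·R1: [0, 4, 2, -6, 8/3]
R5 ← R5 − (1/3)·R1: [0, 1, -5, -1, -5/3]
R6 ← R6 + (1/3)·R1: [0, -7, 1, 9, -7/3]
R3 ← R3 − R2: [0, 0, -12, 6, -7]
R4 ← R4 + (4/3)·R2: [0, 0, 14, -2, 56/9]
R5 ← R5 + (1/3)·R2: [0, 0, -2, 0, -7/9]
R6 ← R6 − (7/3)·R2: [0, 0, -20, 2, -77/9]
R4 ← R4 + (7/6)·R3: [0, 0, 0, 5, -35/18]
R5 ← R5 − (1/6)·R3: [0, 0, 0, -1, 7/18]
R6 ← R6 − (5/3)·R3: [0, 0, 0, -8, 28/9]
R5 ← R5 + (1/5)·R4: [0, 0, 0, 0, 0]
R6 ← R6 + (8/5)·R4: [0, 0, 0, 0, 0]
4 nonzero rows, so rank(P) = 4.
P has 5 columns; by rank–nullity, nullity = 5 − 4 = 1.

1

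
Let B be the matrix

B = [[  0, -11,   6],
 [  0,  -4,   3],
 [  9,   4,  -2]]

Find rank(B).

Row reduce to echelon form.
Swap R1 ↔ R3
R3 ← R3 − (11/4)·R2: [0, 0, -9/4]
Echelon form has 3 nonzero rows, so rank(B) = 3.

3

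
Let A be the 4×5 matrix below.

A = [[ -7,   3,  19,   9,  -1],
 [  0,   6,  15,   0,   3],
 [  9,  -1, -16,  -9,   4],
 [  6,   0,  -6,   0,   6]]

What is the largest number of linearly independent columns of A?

Row reduce to echelon form.
R3 ← R3 + (9/7)·R1: [0, 20/7, 59/7, 18/7, 19/7]
R4 ← R4 + (6/7)·R1: [0, 18/7, 72/7, 54/7, 36/7]
R3 ← R3 − (10/21)·R2: [0, 0, 9/7, 18/7, 9/7]
R4 ← R4 − (3/7)·R2: [0, 0, 27/7, 54/7, 27/7]
R4 ← R4 − (3)·R3: [0, 0, 0, 0, 0]
Echelon form has 3 nonzero rows, so rank(A) = 3.
The rank gives the maximum number of linearly independent columns: 3.

3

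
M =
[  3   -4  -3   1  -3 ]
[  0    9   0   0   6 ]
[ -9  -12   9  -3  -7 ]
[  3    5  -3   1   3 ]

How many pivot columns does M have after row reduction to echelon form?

2

Row reduce to echelon form.
R3 ← R3 + (3)·R1: [0, -24, 0, 0, -16]
R4 ← R4 − R1: [0, 9, 0, 0, 6]
R3 ← R3 + (8/3)·R2: [0, 0, 0, 0, 0]
R4 ← R4 − R2: [0, 0, 0, 0, 0]
Echelon form has 2 nonzero rows, so rank(M) = 2.
Each nonzero row contributes one pivot column: 2 pivot columns.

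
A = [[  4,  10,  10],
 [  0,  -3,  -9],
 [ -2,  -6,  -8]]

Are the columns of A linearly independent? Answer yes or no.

Row reduce A to echelon form.
R3 ← R3 + (1/2)·R1: [0, -1, -3]
R3 ← R3 − (1/3)·R2: [0, 0, 0]
2 pivots among 3 columns.
Only 2 < 3 pivot columns, so the columns are linearly dependent.

no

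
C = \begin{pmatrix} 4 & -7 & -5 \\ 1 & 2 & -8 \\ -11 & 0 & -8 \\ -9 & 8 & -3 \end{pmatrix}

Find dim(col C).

Row reduce to echelon form.
R2 ← R2 − (1/4)·R1: [0, 15/4, -27/4]
R3 ← R3 + (11/4)·R1: [0, -77/4, -87/4]
R4 ← R4 + (9/4)·R1: [0, -31/4, -57/4]
R3 ← R3 + (77/15)·R2: [0, 0, -282/5]
R4 ← R4 + (31/15)·R2: [0, 0, -141/5]
R4 ← R4 − (1/2)·R3: [0, 0, 0]
Echelon form has 3 nonzero rows, so rank(C) = 3.
The column space has dimension equal to the rank: 3.

3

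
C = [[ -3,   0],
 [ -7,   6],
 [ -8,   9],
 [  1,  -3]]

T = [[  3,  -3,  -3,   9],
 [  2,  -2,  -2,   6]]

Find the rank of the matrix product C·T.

First compute CT:
[[ -9,   9,   9, -27],
 [ -9,   9,   9, -27],
 [ -6,   6,   6, -18],
 [ -3,   3,   3,  -9]]
Now row reduce the product.
R2 ← R2 − R1: [0, 0, 0, 0]
R3 ← R3 − (2/3)·R1: [0, 0, 0, 0]
R4 ← R4 − (1/3)·R1: [0, 0, 0, 0]
1 nonzero row, so rank(CT) = 1.

1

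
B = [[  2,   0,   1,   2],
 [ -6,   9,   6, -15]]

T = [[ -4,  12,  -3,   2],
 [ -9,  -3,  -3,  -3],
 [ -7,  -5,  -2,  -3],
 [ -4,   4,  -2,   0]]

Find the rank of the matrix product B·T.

2

First compute BT:
[[-23,  27, -12,   1],
 [-39, -189,   9, -57]]
Now row reduce the product.
R2 ← R2 − (39/23)·R1: [0, -5400/23, 675/23, -1350/23]
2 nonzero rows, so rank(BT) = 2.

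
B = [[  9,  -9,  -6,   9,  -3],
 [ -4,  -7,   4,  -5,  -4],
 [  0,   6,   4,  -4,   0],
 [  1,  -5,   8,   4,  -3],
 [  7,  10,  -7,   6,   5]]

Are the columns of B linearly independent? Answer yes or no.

no

Row reduce B to echelon form.
R2 ← R2 + (4/9)·R1: [0, -11, 4/3, -1, -16/3]
R4 ← R4 − (1/9)·R1: [0, -4, 26/3, 3, -8/3]
R5 ← R5 − (7/9)·R1: [0, 17, -7/3, -1, 22/3]
R3 ← R3 + (6/11)·R2: [0, 0, 52/11, -50/11, -32/11]
R4 ← R4 − (4/11)·R2: [0, 0, 90/11, 37/11, -8/11]
R5 ← R5 + (17/11)·R2: [0, 0, -3/11, -28/11, -10/11]
R4 ← R4 − (45/26)·R3: [0, 0, 0, 146/13, 56/13]
R5 ← R5 + (3/52)·R3: [0, 0, 0, -73/26, -14/13]
R5 ← R5 + (1/4)·R4: [0, 0, 0, 0, 0]
4 pivots among 5 columns.
Only 4 < 5 pivot columns, so the columns are linearly dependent.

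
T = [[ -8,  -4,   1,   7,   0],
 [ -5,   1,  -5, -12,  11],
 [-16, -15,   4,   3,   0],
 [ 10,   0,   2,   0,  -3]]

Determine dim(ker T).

1

Row reduce to echelon form.
R2 ← R2 − (5/8)·R1: [0, 7/2, -45/8, -131/8, 11]
R3 ← R3 − (2)·R1: [0, -7, 2, -11, 0]
R4 ← R4 + (5/4)·R1: [0, -5, 13/4, 35/4, -3]
R3 ← R3 + (2)·R2: [0, 0, -37/4, -175/4, 22]
R4 ← R4 + (10/7)·R2: [0, 0, -67/14, -205/14, 89/7]
R4 ← R4 − (134/259)·R3: [0, 0, 0, 2070/259, 345/259]
4 nonzero rows, so rank(T) = 4.
T has 5 columns; by rank–nullity, nullity = 5 − 4 = 1.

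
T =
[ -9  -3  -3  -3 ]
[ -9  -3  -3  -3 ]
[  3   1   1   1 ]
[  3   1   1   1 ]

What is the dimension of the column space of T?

1

Row reduce to echelon form.
R2 ← R2 − R1: [0, 0, 0, 0]
R3 ← R3 + (1/3)·R1: [0, 0, 0, 0]
R4 ← R4 + (1/3)·R1: [0, 0, 0, 0]
Echelon form has 1 nonzero row, so rank(T) = 1.
The column space has dimension equal to the rank: 1.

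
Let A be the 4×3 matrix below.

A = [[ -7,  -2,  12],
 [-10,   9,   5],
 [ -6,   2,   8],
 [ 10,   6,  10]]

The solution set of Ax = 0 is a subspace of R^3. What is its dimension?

0

Row reduce to echelon form.
R2 ← R2 − (10/7)·R1: [0, 83/7, -85/7]
R3 ← R3 − (6/7)·R1: [0, 26/7, -16/7]
R4 ← R4 + (10/7)·R1: [0, 22/7, 190/7]
R3 ← R3 − (26/83)·R2: [0, 0, 126/83]
R4 ← R4 − (22/83)·R2: [0, 0, 2520/83]
R4 ← R4 − (20)·R3: [0, 0, 0]
3 nonzero rows, so rank(A) = 3.
A has 3 columns; by rank–nullity, nullity = 3 − 3 = 0.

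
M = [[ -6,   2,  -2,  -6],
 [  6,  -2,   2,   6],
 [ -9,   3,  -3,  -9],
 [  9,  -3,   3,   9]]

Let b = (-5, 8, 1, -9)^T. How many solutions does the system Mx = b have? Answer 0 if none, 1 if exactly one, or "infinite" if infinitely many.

0

Row reduce the augmented matrix [M | b].
R2 ← R2 + R1: [0, 0, 0, 0, 3]
R3 ← R3 − (3/2)·R1: [0, 0, 0, 0, 17/2]
R4 ← R4 + (3/2)·R1: [0, 0, 0, 0, -33/2]
R3 ← R3 − (17/6)·R2: [0, 0, 0, 0, 0]
R4 ← R4 + (11/2)·R2: [0, 0, 0, 0, 0]
The echelon form has 2 nonzero rows; the last pivot sits in the augmented column, so rank(M) = 1 but rank([M|b]) = 2.
Since the ranks differ, the system is inconsistent.
It has no solutions.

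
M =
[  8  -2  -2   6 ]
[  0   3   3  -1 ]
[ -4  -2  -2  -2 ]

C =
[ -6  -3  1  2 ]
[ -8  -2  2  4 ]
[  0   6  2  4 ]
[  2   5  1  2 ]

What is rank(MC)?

2

First compute MC:
[[-20,  -2,   6,  12],
 [-26,   7,  11,  22],
 [ 36,  -6, -14, -28]]
Now row reduce the product.
R2 ← R2 − (13/10)·R1: [0, 48/5, 16/5, 32/5]
R3 ← R3 + (9/5)·R1: [0, -48/5, -16/5, -32/5]
R3 ← R3 + R2: [0, 0, 0, 0]
2 nonzero rows, so rank(MC) = 2.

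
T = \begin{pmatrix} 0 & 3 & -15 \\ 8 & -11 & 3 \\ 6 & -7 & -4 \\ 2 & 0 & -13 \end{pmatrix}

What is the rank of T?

Row reduce to echelon form.
Swap R1 ↔ R2
R3 ← R3 − (3/4)·R1: [0, 5/4, -25/4]
R4 ← R4 − (1/4)·R1: [0, 11/4, -55/4]
R3 ← R3 − (5/12)·R2: [0, 0, 0]
R4 ← R4 − (11/12)·R2: [0, 0, 0]
Echelon form has 2 nonzero rows, so rank(T) = 2.

2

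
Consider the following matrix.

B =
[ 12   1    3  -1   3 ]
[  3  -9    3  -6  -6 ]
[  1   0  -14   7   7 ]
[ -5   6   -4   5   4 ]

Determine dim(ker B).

2

Row reduce to echelon form.
R2 ← R2 − (1/4)·R1: [0, -37/4, 9/4, -23/4, -27/4]
R3 ← R3 − (1/12)·R1: [0, -1/12, -57/4, 85/12, 27/4]
R4 ← R4 + (5/12)·R1: [0, 77/12, -11/4, 55/12, 21/4]
R3 ← R3 − (1/111)·R2: [0, 0, -528/37, 264/37, 252/37]
R4 ← R4 + (77/111)·R2: [0, 0, -44/37, 22/37, 21/37]
R4 ← R4 − (1/12)·R3: [0, 0, 0, 0, 0]
3 nonzero rows, so rank(B) = 3.
B has 5 columns; by rank–nullity, nullity = 5 − 3 = 2.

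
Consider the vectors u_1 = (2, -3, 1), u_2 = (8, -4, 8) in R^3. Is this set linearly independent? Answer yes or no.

yes

Form the matrix with these vectors as rows and row reduce.
R2 ← R2 − (4)·R1: [0, 8, 4]
2 nonzero rows, so the 2 vectors span a space of dimension 2.
Since 2 = 2, the vectors are linearly independent.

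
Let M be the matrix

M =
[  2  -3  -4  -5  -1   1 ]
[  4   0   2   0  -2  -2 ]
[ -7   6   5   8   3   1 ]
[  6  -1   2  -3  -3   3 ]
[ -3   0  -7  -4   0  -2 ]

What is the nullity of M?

Row reduce to echelon form.
R2 ← R2 − (2)·R1: [0, 6, 10, 10, 0, -4]
R3 ← R3 + (7/2)·R1: [0, -9/2, -9, -19/2, -1/2, 9/2]
R4 ← R4 − (3)·R1: [0, 8, 14, 12, 0, 0]
R5 ← R5 + (3/2)·R1: [0, -9/2, -13, -23/2, -3/2, -1/2]
R3 ← R3 + (3/4)·R2: [0, 0, -3/2, -2, -1/2, 3/2]
R4 ← R4 − (4/3)·R2: [0, 0, 2/3, -4/3, 0, 16/3]
R5 ← R5 + (3/4)·R2: [0, 0, -11/2, -4, -3/2, -7/2]
R4 ← R4 + (4/9)·R3: [0, 0, 0, -20/9, -2/9, 6]
R5 ← R5 − (11/3)·R3: [0, 0, 0, 10/3, 1/3, -9]
R5 ← R5 + (3/2)·R4: [0, 0, 0, 0, 0, 0]
4 nonzero rows, so rank(M) = 4.
M has 6 columns; by rank–nullity, nullity = 6 − 4 = 2.

2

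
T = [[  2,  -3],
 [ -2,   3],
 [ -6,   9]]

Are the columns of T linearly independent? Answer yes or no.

Row reduce T to echelon form.
R2 ← R2 + R1: [0, 0]
R3 ← R3 + (3)·R1: [0, 0]
1 pivot among 2 columns.
Only 1 < 2 pivot columns, so the columns are linearly dependent.

no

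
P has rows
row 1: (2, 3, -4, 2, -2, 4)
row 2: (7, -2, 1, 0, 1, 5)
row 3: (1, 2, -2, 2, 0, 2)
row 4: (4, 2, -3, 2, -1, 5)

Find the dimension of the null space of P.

3

Row reduce to echelon form.
R2 ← R2 − (7/2)·R1: [0, -25/2, 15, -7, 8, -9]
R3 ← R3 − (1/2)·R1: [0, 1/2, 0, 1, 1, 0]
R4 ← R4 − (2)·R1: [0, -4, 5, -2, 3, -3]
R3 ← R3 + (1/25)·R2: [0, 0, 3/5, 18/25, 33/25, -9/25]
R4 ← R4 − (8/25)·R2: [0, 0, 1/5, 6/25, 11/25, -3/25]
R4 ← R4 − (1/3)·R3: [0, 0, 0, 0, 0, 0]
3 nonzero rows, so rank(P) = 3.
P has 6 columns; by rank–nullity, nullity = 6 − 3 = 3.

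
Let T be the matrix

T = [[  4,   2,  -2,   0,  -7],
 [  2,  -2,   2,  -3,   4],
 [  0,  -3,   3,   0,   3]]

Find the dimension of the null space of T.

Row reduce to echelon form.
R2 ← R2 − (1/2)·R1: [0, -3, 3, -3, 15/2]
R3 ← R3 − R2: [0, 0, 0, 3, -9/2]
3 nonzero rows, so rank(T) = 3.
T has 5 columns; by rank–nullity, nullity = 5 − 3 = 2.

2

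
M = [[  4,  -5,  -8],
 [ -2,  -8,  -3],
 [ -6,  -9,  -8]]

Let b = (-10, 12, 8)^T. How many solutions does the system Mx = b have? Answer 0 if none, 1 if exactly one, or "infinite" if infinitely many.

1

Row reduce the augmented matrix [M | b].
R2 ← R2 + (1/2)·R1: [0, -21/2, -7, 7]
R3 ← R3 + (3/2)·R1: [0, -33/2, -20, -7]
R3 ← R3 − (11/7)·R2: [0, 0, -9, -18]
The echelon form has 3 nonzero rows, and every pivot lies in the first 3 columns, so rank(M) = rank([M|b]) = 3.
The system is consistent.
rank = 3 = number of unknowns, so the solution is unique.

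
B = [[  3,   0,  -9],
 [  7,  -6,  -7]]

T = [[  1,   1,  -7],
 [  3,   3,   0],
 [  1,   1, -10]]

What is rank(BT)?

2

First compute BT:
[[ -6,  -6,  69],
 [-18, -18,  21]]
Now row reduce the product.
R2 ← R2 − (3)·R1: [0, 0, -186]
2 nonzero rows, so rank(BT) = 2.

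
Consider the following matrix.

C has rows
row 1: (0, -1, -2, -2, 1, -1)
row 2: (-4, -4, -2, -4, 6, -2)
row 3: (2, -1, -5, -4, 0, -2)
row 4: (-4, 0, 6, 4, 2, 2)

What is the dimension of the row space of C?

2

Row reduce to echelon form.
Swap R1 ↔ R2
R3 ← R3 + (1/2)·R1: [0, -3, -6, -6, 3, -3]
R4 ← R4 − R1: [0, 4, 8, 8, -4, 4]
R3 ← R3 − (3)·R2: [0, 0, 0, 0, 0, 0]
R4 ← R4 + (4)·R2: [0, 0, 0, 0, 0, 0]
Echelon form has 2 nonzero rows, so rank(C) = 2.
The row space has dimension equal to the rank: 2.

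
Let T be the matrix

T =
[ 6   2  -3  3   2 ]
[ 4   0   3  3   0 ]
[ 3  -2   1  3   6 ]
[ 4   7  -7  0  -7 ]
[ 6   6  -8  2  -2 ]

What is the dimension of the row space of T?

4

Row reduce to echelon form.
R2 ← R2 − (2/3)·R1: [0, -4/3, 5, 1, -4/3]
R3 ← R3 − (1/2)·R1: [0, -3, 5/2, 3/2, 5]
R4 ← R4 − (2/3)·R1: [0, 17/3, -5, -2, -25/3]
R5 ← R5 − R1: [0, 4, -5, -1, -4]
R3 ← R3 − (9/4)·R2: [0, 0, -35/4, -3/4, 8]
R4 ← R4 + (17/4)·R2: [0, 0, 65/4, 9/4, -14]
R5 ← R5 + (3)·R2: [0, 0, 10, 2, -8]
R4 ← R4 + (13/7)·R3: [0, 0, 0, 6/7, 6/7]
R5 ← R5 + (8/7)·R3: [0, 0, 0, 8/7, 8/7]
R5 ← R5 − (4/3)·R4: [0, 0, 0, 0, 0]
Echelon form has 4 nonzero rows, so rank(T) = 4.
The row space has dimension equal to the rank: 4.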